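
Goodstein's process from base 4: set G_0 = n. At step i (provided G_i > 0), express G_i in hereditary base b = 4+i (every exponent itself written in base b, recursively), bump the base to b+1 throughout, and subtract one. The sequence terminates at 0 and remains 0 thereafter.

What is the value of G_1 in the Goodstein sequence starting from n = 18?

26

18 —HB4→ 4^2 + 2 —bump→ 5^2 + 2 = 27 —(−1)→ 26
26 —HB5→ 5^2 + 1 —bump→ 6^2 + 1 = 37 —(−1)→ 36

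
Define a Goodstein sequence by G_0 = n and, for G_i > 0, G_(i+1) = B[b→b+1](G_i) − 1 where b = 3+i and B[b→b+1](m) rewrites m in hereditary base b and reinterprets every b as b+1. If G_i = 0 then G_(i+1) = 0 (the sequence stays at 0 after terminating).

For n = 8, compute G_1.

[0] 8 ≡ 2·3 + 2 (base 3). Lift 4: 10. −1: 9.
[1] 9 ≡ 2·4 + 1 (base 4). Lift 5: 11. −1: 10.

9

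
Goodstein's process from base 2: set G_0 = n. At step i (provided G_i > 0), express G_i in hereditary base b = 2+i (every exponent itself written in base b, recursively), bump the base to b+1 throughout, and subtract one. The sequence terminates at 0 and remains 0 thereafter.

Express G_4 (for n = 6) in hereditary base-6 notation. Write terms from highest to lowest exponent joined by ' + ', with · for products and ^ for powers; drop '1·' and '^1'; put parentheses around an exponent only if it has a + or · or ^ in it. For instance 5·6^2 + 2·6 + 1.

5·6^5 + 5·6^4 + 5·6^3 + 5·6^2 + 5·6 + 5

[0] 6 ≡ 2^2 + 2 (base 2). Lift 3: 30. −1: 29.
[1] 29 ≡ 3^3 + 2 (base 3). Lift 4: 258. −1: 257.
[2] 257 ≡ 4^4 + 1 (base 4). Lift 5: 3126. −1: 3125.
[3] 3125 ≡ 5^5 (base 5). Lift 6: 46656. −1: 46655.
[4] 46655 ≡ 5·6^5 + 5·6^4 + 5·6^3 + 5·6^2 + 5·6 + 5 (base 6). Lift 7: 98040. −1: 98039.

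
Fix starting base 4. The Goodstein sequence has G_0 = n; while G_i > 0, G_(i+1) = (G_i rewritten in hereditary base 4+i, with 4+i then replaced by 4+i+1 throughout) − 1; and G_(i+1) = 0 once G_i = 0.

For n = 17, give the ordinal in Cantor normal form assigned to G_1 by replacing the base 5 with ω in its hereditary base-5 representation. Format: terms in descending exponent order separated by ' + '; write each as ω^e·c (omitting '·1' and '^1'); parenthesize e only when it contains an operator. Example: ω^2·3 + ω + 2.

base 4: 17 = 4^2 + 1; at 5: 5^2 + 1 = 26; next = 25
base 5: 25 = 5^2; at 6: 6^2 = 36; next = 35

ω^2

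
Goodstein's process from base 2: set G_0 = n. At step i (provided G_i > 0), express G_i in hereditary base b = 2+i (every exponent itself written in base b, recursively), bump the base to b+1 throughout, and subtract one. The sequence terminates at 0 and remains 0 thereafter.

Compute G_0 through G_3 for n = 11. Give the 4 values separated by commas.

11, 84, 1027, 15627

i=0: 11 = 2^(2 + 1) + 2 + 1 (b=2); 2→3: 3^(3 + 1) + 3 + 1 = 85; 85−1 = 84
i=1: 84 = 3^(3 + 1) + 3 (b=3); 3→4: 4^(4 + 1) + 4 = 1028; 1028−1 = 1027
i=2: 1027 = 4^(4 + 1) + 3 (b=4); 4→5: 5^(5 + 1) + 3 = 15628; 15628−1 = 15627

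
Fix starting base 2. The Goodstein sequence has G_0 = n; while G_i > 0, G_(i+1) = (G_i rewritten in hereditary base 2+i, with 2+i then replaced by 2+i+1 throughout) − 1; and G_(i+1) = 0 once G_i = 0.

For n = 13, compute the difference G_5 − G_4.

5485287

G_0=13  [base 2] 2^(2 + 1) + 2^2 + 1  →[2↦3]→  3^(3 + 1) + 3^3 + 1 = 109  −1 ⇒ G_1=108
G_1=108  [base 3] 3^(3 + 1) + 3^3  →[3↦4]→  4^(4 + 1) + 4^4 = 1280  −1 ⇒ G_2=1279
G_2=1279  [base 4] 4^(4 + 1) + 3·4^3 + 3·4^2 + 3·4 + 3  →[4↦5]→  5^(5 + 1) + 3·5^3 + 3·5^2 + 3·5 + 3 = 16093  −1 ⇒ G_3=16092
G_3=16092  [base 5] 5^(5 + 1) + 3·5^3 + 3·5^2 + 3·5 + 2  →[5↦6]→  6^(6 + 1) + 3·6^3 + 3·6^2 + 3·6 + 2 = 280712  −1 ⇒ G_4=280711
G_4=280711  [base 6] 6^(6 + 1) + 3·6^3 + 3·6^2 + 3·6 + 1  →[6↦7]→  7^(7 + 1) + 3·7^3 + 3·7^2 + 3·7 + 1 = 5765999  −1 ⇒ G_5=5765998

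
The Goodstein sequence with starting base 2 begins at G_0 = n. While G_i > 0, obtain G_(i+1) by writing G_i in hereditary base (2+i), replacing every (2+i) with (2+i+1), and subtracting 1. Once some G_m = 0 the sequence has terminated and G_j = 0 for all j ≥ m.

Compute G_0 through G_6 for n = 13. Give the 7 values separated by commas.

[0] 13 ≡ 2^(2 + 1) + 2^2 + 1 (base 2). Lift 3: 109. −1: 108.
[1] 108 ≡ 3^(3 + 1) + 3^3 (base 3). Lift 4: 1280. −1: 1279.
[2] 1279 ≡ 4^(4 + 1) + 3·4^3 + 3·4^2 + 3·4 + 3 (base 4). Lift 5: 16093. −1: 16092.
[3] 16092 ≡ 5^(5 + 1) + 3·5^3 + 3·5^2 + 3·5 + 2 (base 5). Lift 6: 280712. −1: 280711.
[4] 280711 ≡ 6^(6 + 1) + 3·6^3 + 3·6^2 + 3·6 + 1 (base 6). Lift 7: 5765999. −1: 5765998.
[5] 5765998 ≡ 7^(7 + 1) + 3·7^3 + 3·7^2 + 3·7 (base 7). Lift 8: 134219480. −1: 134219479.

13, 108, 1279, 16092, 280711, 5765998, 134219479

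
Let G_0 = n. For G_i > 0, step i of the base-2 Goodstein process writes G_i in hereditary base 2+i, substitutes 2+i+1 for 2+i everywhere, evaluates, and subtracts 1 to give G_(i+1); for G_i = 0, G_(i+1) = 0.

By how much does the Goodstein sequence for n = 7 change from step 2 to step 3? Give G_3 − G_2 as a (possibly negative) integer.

7 —HB2→ 2^2 + 2 + 1 —bump→ 3^3 + 3 + 1 = 31 —(−1)→ 30
30 —HB3→ 3^3 + 3 —bump→ 4^4 + 4 = 260 —(−1)→ 259
259 —HB4→ 4^4 + 3 —bump→ 5^5 + 3 = 3128 —(−1)→ 3127

2868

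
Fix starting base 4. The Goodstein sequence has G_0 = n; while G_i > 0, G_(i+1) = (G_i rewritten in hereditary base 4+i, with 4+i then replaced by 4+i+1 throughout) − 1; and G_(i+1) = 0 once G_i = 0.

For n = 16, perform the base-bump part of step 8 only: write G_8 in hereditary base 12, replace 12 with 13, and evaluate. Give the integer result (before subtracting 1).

step 0: 16 = 4^2; sub 5 for 4: 5^2; = 25; G_1 = 25−1 = 24
step 1: 24 = 4·5 + 4; sub 6 for 5: 4·6 + 4; = 28; G_2 = 28−1 = 27
step 2: 27 = 4·6 + 3; sub 7 for 6: 4·7 + 3; = 31; G_3 = 31−1 = 30
step 3: 30 = 4·7 + 2; sub 8 for 7: 4·8 + 2; = 34; G_4 = 34−1 = 33
step 4: 33 = 4·8 + 1; sub 9 for 8: 4·9 + 1; = 37; G_5 = 37−1 = 36
step 5: 36 = 4·9; sub 10 for 9: 4·10; = 40; G_6 = 40−1 = 39
step 6: 39 = 3·10 + 9; sub 11 for 10: 3·11 + 9; = 42; G_7 = 42−1 = 41
step 7: 41 = 3·11 + 8; sub 12 for 11: 3·12 + 8; = 44; G_8 = 44−1 = 43

46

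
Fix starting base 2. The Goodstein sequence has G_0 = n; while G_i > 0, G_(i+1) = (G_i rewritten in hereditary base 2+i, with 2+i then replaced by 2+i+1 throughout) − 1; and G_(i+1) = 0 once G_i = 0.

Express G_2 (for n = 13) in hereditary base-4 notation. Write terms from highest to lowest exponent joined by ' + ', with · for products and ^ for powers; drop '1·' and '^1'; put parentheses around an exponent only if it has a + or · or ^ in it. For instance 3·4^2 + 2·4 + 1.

4^(4 + 1) + 3·4^3 + 3·4^2 + 3·4 + 3

i=0: 13 = 2^(2 + 1) + 2^2 + 1 (b=2); 2→3: 3^(3 + 1) + 3^3 + 1 = 109; 109−1 = 108
i=1: 108 = 3^(3 + 1) + 3^3 (b=3); 3→4: 4^(4 + 1) + 4^4 = 1280; 1280−1 = 1279
i=2: 1279 = 4^(4 + 1) + 3·4^3 + 3·4^2 + 3·4 + 3 (b=4); 4→5: 5^(5 + 1) + 3·5^3 + 3·5^2 + 3·5 + 3 = 16093; 16093−1 = 16092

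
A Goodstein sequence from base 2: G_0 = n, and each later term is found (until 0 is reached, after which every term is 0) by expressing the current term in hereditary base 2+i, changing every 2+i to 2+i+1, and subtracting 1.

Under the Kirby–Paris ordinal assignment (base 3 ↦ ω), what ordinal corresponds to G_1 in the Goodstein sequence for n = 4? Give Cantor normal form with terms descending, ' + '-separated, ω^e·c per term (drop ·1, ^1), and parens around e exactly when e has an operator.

G_0 = 4. HB_2(4) = 2^2. Bump = 27. G_1 = 26.
G_1 = 26. HB_3(26) = 2·3^2 + 2·3 + 2. Bump = 42. G_2 = 41.

ω^2·2 + ω·2 + 2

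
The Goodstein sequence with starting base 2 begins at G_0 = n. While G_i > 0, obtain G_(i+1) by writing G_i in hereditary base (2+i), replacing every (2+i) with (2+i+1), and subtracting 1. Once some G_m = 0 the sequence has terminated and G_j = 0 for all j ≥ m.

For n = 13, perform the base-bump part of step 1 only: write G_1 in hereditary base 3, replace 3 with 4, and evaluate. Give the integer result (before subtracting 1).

1280

G_0 = 13. HB_2(13) = 2^(2 + 1) + 2^2 + 1. Bump = 109. G_1 = 108.
G_1 = 108. HB_3(108) = 3^(3 + 1) + 3^3. Bump = 1280. G_2 = 1279.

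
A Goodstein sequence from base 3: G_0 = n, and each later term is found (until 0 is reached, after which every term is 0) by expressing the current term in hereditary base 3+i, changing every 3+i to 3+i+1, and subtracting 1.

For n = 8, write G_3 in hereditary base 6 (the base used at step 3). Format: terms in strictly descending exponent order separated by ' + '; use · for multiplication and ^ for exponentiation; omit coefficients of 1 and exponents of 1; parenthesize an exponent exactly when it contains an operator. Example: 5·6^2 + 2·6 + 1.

i=0: 8 = 2·3 + 2 (b=3); 3→4: 2·4 + 2 = 10; 10−1 = 9
i=1: 9 = 2·4 + 1 (b=4); 4→5: 2·5 + 1 = 11; 11−1 = 10
i=2: 10 = 2·5 (b=5); 5→6: 2·6 = 12; 12−1 = 11
i=3: 11 = 6 + 5 (b=6); 6→7: 7 + 5 = 12; 12−1 = 11

6 + 5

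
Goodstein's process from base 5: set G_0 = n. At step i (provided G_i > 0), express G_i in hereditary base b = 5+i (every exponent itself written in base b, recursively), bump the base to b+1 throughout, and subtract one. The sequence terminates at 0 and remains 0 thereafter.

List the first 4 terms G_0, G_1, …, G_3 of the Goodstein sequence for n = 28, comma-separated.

[0] 28 ≡ 5^2 + 3 (base 5). Lift 6: 39. −1: 38.
[1] 38 ≡ 6^2 + 2 (base 6). Lift 7: 51. −1: 50.
[2] 50 ≡ 7^2 + 1 (base 7). Lift 8: 65. −1: 64.

28, 38, 50, 64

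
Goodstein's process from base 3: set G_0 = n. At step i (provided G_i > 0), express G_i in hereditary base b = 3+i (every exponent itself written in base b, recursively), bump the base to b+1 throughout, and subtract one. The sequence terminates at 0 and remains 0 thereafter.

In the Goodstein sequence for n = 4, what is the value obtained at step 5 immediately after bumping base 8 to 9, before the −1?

1

G_0=4  [base 3] 3 + 1  →[3↦4]→  4 + 1 = 5  −1 ⇒ G_1=4
G_1=4  [base 4] 4  →[4↦5]→  5 = 5  −1 ⇒ G_2=4
G_2=4  [base 5] 4  →[5↦6]→  4 = 4  −1 ⇒ G_3=3
G_3=3  [base 6] 3  →[6↦7]→  3 = 3  −1 ⇒ G_4=2
G_4=2  [base 7] 2  →[7↦8]→  2 = 2  −1 ⇒ G_5=1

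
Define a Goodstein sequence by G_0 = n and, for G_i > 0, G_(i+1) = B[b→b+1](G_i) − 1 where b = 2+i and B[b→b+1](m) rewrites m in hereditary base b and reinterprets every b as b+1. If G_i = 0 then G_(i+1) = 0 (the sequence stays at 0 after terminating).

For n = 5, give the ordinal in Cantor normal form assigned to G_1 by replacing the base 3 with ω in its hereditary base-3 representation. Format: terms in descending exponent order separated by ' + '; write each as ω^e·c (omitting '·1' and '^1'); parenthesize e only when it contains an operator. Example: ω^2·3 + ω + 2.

ω^ω

G_0 = 5. HB_2(5) = 2^2 + 1. Bump = 28. G_1 = 27.
G_1 = 27. HB_3(27) = 3^3. Bump = 256. G_2 = 255.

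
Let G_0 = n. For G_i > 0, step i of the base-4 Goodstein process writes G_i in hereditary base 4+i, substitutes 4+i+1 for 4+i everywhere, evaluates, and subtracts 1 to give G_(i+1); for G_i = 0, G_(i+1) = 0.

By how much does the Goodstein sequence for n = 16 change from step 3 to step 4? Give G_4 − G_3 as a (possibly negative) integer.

G_0 = 16. HB_4(16) = 4^2. Bump = 25. G_1 = 24.
G_1 = 24. HB_5(24) = 4·5 + 4. Bump = 28. G_2 = 27.
G_2 = 27. HB_6(27) = 4·6 + 3. Bump = 31. G_3 = 30.
G_3 = 30. HB_7(30) = 4·7 + 2. Bump = 34. G_4 = 33.

3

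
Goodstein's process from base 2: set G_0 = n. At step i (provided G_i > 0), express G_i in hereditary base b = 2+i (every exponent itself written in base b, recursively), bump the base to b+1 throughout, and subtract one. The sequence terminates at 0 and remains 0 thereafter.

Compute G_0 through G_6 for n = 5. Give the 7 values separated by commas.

5, 27, 255, 467, 775, 1197, 1751

step 0: 5 = 2^2 + 1; sub 3 for 2: 3^3 + 1; = 28; G_1 = 28−1 = 27
step 1: 27 = 3^3; sub 4 for 3: 4^4; = 256; G_2 = 256−1 = 255
step 2: 255 = 3·4^3 + 3·4^2 + 3·4 + 3; sub 5 for 4: 3·5^3 + 3·5^2 + 3·5 + 3; = 468; G_3 = 468−1 = 467
step 3: 467 = 3·5^3 + 3·5^2 + 3·5 + 2; sub 6 for 5: 3·6^3 + 3·6^2 + 3·6 + 2; = 776; G_4 = 776−1 = 775
step 4: 775 = 3·6^3 + 3·6^2 + 3·6 + 1; sub 7 for 6: 3·7^3 + 3·7^2 + 3·7 + 1; = 1198; G_5 = 1198−1 = 1197
step 5: 1197 = 3·7^3 + 3·7^2 + 3·7; sub 8 for 7: 3·8^3 + 3·8^2 + 3·8; = 1752; G_6 = 1752−1 = 1751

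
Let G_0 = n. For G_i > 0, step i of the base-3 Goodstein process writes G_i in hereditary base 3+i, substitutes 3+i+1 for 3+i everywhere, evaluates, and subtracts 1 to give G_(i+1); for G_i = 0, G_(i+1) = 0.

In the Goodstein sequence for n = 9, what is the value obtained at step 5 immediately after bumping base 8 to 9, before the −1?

9 —HB3→ 3^2 —bump→ 4^2 = 16 —(−1)→ 15
15 —HB4→ 3·4 + 3 —bump→ 3·5 + 3 = 18 —(−1)→ 17
17 —HB5→ 3·5 + 2 —bump→ 3·6 + 2 = 20 —(−1)→ 19
19 —HB6→ 3·6 + 1 —bump→ 3·7 + 1 = 22 —(−1)→ 21
21 —HB7→ 3·7 —bump→ 3·8 = 24 —(−1)→ 23
23 —HB8→ 2·8 + 7 —bump→ 2·9 + 7 = 25 —(−1)→ 24

25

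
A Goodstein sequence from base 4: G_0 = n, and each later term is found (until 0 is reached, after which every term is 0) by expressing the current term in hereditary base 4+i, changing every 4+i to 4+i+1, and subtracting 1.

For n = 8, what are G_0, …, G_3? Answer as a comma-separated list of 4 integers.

step 0: 8 = 2·4; sub 5 for 4: 2·5; = 10; G_1 = 10−1 = 9
step 1: 9 = 5 + 4; sub 6 for 5: 6 + 4; = 10; G_2 = 10−1 = 9
step 2: 9 = 6 + 3; sub 7 for 6: 7 + 3; = 10; G_3 = 10−1 = 9

8, 9, 9, 9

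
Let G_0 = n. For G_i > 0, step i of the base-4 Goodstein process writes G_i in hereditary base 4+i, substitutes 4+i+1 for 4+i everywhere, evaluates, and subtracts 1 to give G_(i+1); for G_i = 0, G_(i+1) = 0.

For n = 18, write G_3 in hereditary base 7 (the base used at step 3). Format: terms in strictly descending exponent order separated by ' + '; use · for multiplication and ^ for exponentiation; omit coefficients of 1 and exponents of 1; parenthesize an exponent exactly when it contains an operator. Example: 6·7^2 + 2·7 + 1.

G_0=18  [base 4] 4^2 + 2  →[4↦5]→  5^2 + 2 = 27  −1 ⇒ G_1=26
G_1=26  [base 5] 5^2 + 1  →[5↦6]→  6^2 + 1 = 37  −1 ⇒ G_2=36
G_2=36  [base 6] 6^2  →[6↦7]→  7^2 = 49  −1 ⇒ G_3=48
G_3=48  [base 7] 6·7 + 6  →[7↦8]→  6·8 + 6 = 54  −1 ⇒ G_4=53

6·7 + 6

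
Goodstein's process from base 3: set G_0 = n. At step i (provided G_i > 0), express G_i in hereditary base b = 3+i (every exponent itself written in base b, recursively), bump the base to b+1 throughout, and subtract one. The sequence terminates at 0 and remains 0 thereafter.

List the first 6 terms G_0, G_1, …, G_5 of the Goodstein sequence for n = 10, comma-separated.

(0) 10|_3 = 3^2 + 1 ↦ 4^2 + 1|_4 = 17 ⇒ 16
(1) 16|_4 = 4^2 ↦ 5^2|_5 = 25 ⇒ 24
(2) 24|_5 = 4·5 + 4 ↦ 4·6 + 4|_6 = 28 ⇒ 27
(3) 27|_6 = 4·6 + 3 ↦ 4·7 + 3|_7 = 31 ⇒ 30
(4) 30|_7 = 4·7 + 2 ↦ 4·8 + 2|_8 = 34 ⇒ 33

10, 16, 24, 27, 30, 33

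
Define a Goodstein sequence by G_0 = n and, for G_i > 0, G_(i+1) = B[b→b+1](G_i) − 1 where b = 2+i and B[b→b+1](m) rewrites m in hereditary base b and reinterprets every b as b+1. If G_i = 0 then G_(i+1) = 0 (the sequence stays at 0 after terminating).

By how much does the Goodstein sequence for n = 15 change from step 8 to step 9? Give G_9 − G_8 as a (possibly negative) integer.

[0] 15 ≡ 2^(2 + 1) + 2^2 + 2 + 1 (base 2). Lift 3: 112. −1: 111.
[1] 111 ≡ 3^(3 + 1) + 3^3 + 3 (base 3). Lift 4: 1284. −1: 1283.
[2] 1283 ≡ 4^(4 + 1) + 4^4 + 3 (base 4). Lift 5: 18753. −1: 18752.
[3] 18752 ≡ 5^(5 + 1) + 5^5 + 2 (base 5). Lift 6: 326594. −1: 326593.
[4] 326593 ≡ 6^(6 + 1) + 6^6 + 1 (base 6). Lift 7: 6588345. −1: 6588344.
[5] 6588344 ≡ 7^(7 + 1) + 7^7 (base 7). Lift 8: 150994944. −1: 150994943.
[6] 150994943 ≡ 8^(8 + 1) + 7·8^7 + 7·8^6 + 7·8^5 + 7·8^4 + 7·8^3 + 7·8^2 + 7·8 + 7 (base 8). Lift 9: 3524450281. −1: 3524450280.
[7] 3524450280 ≡ 9^(9 + 1) + 7·9^7 + 7·9^6 + 7·9^5 + 7·9^4 + 7·9^3 + 7·9^2 + 7·9 + 6 (base 9). Lift 10: 100077777776. −1: 100077777775.
[8] 100077777775 ≡ 10^(10 + 1) + 7·10^7 + 7·10^6 + 7·10^5 + 7·10^4 + 7·10^3 + 7·10^2 + 7·10 + 5 (base 10). Lift 11: 3138578427935. −1: 3138578427934.

3038500650159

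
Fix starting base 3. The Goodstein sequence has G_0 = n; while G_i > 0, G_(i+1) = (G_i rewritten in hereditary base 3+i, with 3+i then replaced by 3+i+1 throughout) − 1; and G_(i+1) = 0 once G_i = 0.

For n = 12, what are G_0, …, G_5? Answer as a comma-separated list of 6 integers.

12, 19, 27, 37, 49, 63

(0) 12|_3 = 3^2 + 3 ↦ 4^2 + 4|_4 = 20 ⇒ 19
(1) 19|_4 = 4^2 + 3 ↦ 5^2 + 3|_5 = 28 ⇒ 27
(2) 27|_5 = 5^2 + 2 ↦ 6^2 + 2|_6 = 38 ⇒ 37
(3) 37|_6 = 6^2 + 1 ↦ 7^2 + 1|_7 = 50 ⇒ 49
(4) 49|_7 = 7^2 ↦ 8^2|_8 = 64 ⇒ 63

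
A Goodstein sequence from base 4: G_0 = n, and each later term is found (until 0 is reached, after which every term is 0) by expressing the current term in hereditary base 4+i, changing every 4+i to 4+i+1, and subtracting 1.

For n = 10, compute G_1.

i=0: 10 = 2·4 + 2 (b=4); 4→5: 2·5 + 2 = 12; 12−1 = 11
i=1: 11 = 2·5 + 1 (b=5); 5→6: 2·6 + 1 = 13; 13−1 = 12

11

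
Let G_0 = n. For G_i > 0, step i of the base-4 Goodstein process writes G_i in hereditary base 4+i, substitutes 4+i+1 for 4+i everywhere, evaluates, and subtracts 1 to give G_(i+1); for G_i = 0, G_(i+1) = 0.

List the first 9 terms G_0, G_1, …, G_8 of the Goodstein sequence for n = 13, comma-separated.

13, 15, 17, 18, 19, 20, 21, 22, 23

(0) 13|_4 = 3·4 + 1 ↦ 3·5 + 1|_5 = 16 ⇒ 15
(1) 15|_5 = 3·5 ↦ 3·6|_6 = 18 ⇒ 17
(2) 17|_6 = 2·6 + 5 ↦ 2·7 + 5|_7 = 19 ⇒ 18
(3) 18|_7 = 2·7 + 4 ↦ 2·8 + 4|_8 = 20 ⇒ 19
(4) 19|_8 = 2·8 + 3 ↦ 2·9 + 3|_9 = 21 ⇒ 20
(5) 20|_9 = 2·9 + 2 ↦ 2·10 + 2|_10 = 22 ⇒ 21
(6) 21|_10 = 2·10 + 1 ↦ 2·11 + 1|_11 = 23 ⇒ 22
(7) 22|_11 = 2·11 ↦ 2·12|_12 = 24 ⇒ 23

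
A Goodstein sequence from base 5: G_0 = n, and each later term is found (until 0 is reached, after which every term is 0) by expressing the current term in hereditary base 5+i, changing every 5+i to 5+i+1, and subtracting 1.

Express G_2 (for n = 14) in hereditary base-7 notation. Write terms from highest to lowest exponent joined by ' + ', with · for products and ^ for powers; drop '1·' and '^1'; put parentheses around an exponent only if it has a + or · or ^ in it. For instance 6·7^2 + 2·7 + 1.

2·7 + 2

i=0: 14 = 2·5 + 4 (b=5); 5→6: 2·6 + 4 = 16; 16−1 = 15
i=1: 15 = 2·6 + 3 (b=6); 6→7: 2·7 + 3 = 17; 17−1 = 16
i=2: 16 = 2·7 + 2 (b=7); 7→8: 2·8 + 2 = 18; 18−1 = 17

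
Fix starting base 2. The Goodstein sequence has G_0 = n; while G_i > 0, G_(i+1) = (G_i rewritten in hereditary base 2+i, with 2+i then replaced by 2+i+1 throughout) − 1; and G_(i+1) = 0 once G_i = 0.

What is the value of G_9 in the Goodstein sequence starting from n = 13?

3138428381103

G_0=13  [base 2] 2^(2 + 1) + 2^2 + 1  →[2↦3]→  3^(3 + 1) + 3^3 + 1 = 109  −1 ⇒ G_1=108
G_1=108  [base 3] 3^(3 + 1) + 3^3  →[3↦4]→  4^(4 + 1) + 4^4 = 1280  −1 ⇒ G_2=1279
G_2=1279  [base 4] 4^(4 + 1) + 3·4^3 + 3·4^2 + 3·4 + 3  →[4↦5]→  5^(5 + 1) + 3·5^3 + 3·5^2 + 3·5 + 3 = 16093  −1 ⇒ G_3=16092
G_3=16092  [base 5] 5^(5 + 1) + 3·5^3 + 3·5^2 + 3·5 + 2  →[5↦6]→  6^(6 + 1) + 3·6^3 + 3·6^2 + 3·6 + 2 = 280712  −1 ⇒ G_4=280711
G_4=280711  [base 6] 6^(6 + 1) + 3·6^3 + 3·6^2 + 3·6 + 1  →[6↦7]→  7^(7 + 1) + 3·7^3 + 3·7^2 + 3·7 + 1 = 5765999  −1 ⇒ G_5=5765998
G_5=5765998  [base 7] 7^(7 + 1) + 3·7^3 + 3·7^2 + 3·7  →[7↦8]→  8^(8 + 1) + 3·8^3 + 3·8^2 + 3·8 = 134219480  −1 ⇒ G_6=134219479
G_6=134219479  [base 8] 8^(8 + 1) + 3·8^3 + 3·8^2 + 2·8 + 7  →[8↦9]→  9^(9 + 1) + 3·9^3 + 3·9^2 + 2·9 + 7 = 3486786856  −1 ⇒ G_7=3486786855
G_7=3486786855  [base 9] 9^(9 + 1) + 3·9^3 + 3·9^2 + 2·9 + 6  →[9↦10]→  10^(10 + 1) + 3·10^3 + 3·10^2 + 2·10 + 6 = 100000003326  −1 ⇒ G_8=100000003325
G_8=100000003325  [base 10] 10^(10 + 1) + 3·10^3 + 3·10^2 + 2·10 + 5  →[10↦11]→  11^(11 + 1) + 3·11^3 + 3·11^2 + 2·11 + 5 = 3138428381104  −1 ⇒ G_9=3138428381103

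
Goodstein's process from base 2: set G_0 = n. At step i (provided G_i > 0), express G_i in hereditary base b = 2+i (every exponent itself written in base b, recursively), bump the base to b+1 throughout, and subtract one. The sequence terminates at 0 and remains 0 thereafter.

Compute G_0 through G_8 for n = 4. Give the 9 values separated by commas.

G_0 = 4. HB_2(4) = 2^2. Bump = 27. G_1 = 26.
G_1 = 26. HB_3(26) = 2·3^2 + 2·3 + 2. Bump = 42. G_2 = 41.
G_2 = 41. HB_4(41) = 2·4^2 + 2·4 + 1. Bump = 61. G_3 = 60.
G_3 = 60. HB_5(60) = 2·5^2 + 2·5. Bump = 84. G_4 = 83.
G_4 = 83. HB_6(83) = 2·6^2 + 6 + 5. Bump = 110. G_5 = 109.
G_5 = 109. HB_7(109) = 2·7^2 + 7 + 4. Bump = 140. G_6 = 139.
G_6 = 139. HB_8(139) = 2·8^2 + 8 + 3. Bump = 174. G_7 = 173.
G_7 = 173. HB_9(173) = 2·9^2 + 9 + 2. Bump = 212. G_8 = 211.

4, 26, 41, 60, 83, 109, 139, 173, 211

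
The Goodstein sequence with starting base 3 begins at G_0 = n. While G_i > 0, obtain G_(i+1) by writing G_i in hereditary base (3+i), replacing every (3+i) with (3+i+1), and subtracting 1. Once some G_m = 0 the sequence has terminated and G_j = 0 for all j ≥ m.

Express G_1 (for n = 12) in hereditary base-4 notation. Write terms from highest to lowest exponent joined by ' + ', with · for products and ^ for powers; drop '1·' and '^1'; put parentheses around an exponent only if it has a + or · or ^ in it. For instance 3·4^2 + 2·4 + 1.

4^2 + 3

G_0 = 12. HB_3(12) = 3^2 + 3. Bump = 20. G_1 = 19.
G_1 = 19. HB_4(19) = 4^2 + 3. Bump = 28. G_2 = 27.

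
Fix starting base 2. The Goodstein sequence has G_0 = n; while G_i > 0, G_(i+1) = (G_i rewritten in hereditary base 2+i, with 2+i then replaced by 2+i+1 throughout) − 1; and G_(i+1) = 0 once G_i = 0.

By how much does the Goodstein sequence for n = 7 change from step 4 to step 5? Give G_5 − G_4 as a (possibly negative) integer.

G_0=7  [base 2] 2^2 + 2 + 1  →[2↦3]→  3^3 + 3 + 1 = 31  −1 ⇒ G_1=30
G_1=30  [base 3] 3^3 + 3  →[3↦4]→  4^4 + 4 = 260  −1 ⇒ G_2=259
G_2=259  [base 4] 4^4 + 3  →[4↦5]→  5^5 + 3 = 3128  −1 ⇒ G_3=3127
G_3=3127  [base 5] 5^5 + 2  →[5↦6]→  6^6 + 2 = 46658  −1 ⇒ G_4=46657
G_4=46657  [base 6] 6^6 + 1  →[6↦7]→  7^7 + 1 = 823544  −1 ⇒ G_5=823543

776886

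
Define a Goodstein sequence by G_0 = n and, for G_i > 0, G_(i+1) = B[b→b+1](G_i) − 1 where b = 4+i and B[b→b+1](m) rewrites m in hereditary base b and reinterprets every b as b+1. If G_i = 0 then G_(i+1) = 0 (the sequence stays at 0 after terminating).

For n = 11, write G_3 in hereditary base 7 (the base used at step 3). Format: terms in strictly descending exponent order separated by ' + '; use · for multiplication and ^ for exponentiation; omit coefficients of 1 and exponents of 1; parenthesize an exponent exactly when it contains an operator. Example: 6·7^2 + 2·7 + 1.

11 —HB4→ 2·4 + 3 —bump→ 2·5 + 3 = 13 —(−1)→ 12
12 —HB5→ 2·5 + 2 —bump→ 2·6 + 2 = 14 —(−1)→ 13
13 —HB6→ 2·6 + 1 —bump→ 2·7 + 1 = 15 —(−1)→ 14
14 —HB7→ 2·7 —bump→ 2·8 = 16 —(−1)→ 15

2·7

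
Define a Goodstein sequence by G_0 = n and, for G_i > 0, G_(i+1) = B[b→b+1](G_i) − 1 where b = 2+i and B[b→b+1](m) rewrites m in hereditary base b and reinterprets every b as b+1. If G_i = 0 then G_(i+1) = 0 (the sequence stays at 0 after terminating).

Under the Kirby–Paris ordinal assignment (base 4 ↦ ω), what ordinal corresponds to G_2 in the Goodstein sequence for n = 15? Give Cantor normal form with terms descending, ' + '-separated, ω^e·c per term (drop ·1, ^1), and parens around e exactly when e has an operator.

ω^(ω + 1) + ω^ω + 3

i=0: 15 = 2^(2 + 1) + 2^2 + 2 + 1 (b=2); 2→3: 3^(3 + 1) + 3^3 + 3 + 1 = 112; 112−1 = 111
i=1: 111 = 3^(3 + 1) + 3^3 + 3 (b=3); 3→4: 4^(4 + 1) + 4^4 + 4 = 1284; 1284−1 = 1283
i=2: 1283 = 4^(4 + 1) + 4^4 + 3 (b=4); 4→5: 5^(5 + 1) + 5^5 + 3 = 18753; 18753−1 = 18752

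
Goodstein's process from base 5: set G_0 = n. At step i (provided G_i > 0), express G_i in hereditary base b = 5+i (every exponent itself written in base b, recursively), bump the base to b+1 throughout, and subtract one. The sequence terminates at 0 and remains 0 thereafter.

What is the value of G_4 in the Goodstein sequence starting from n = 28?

i=0: 28 = 5^2 + 3 (b=5); 5→6: 6^2 + 3 = 39; 39−1 = 38
i=1: 38 = 6^2 + 2 (b=6); 6→7: 7^2 + 2 = 51; 51−1 = 50
i=2: 50 = 7^2 + 1 (b=7); 7→8: 8^2 + 1 = 65; 65−1 = 64
i=3: 64 = 8^2 (b=8); 8→9: 9^2 = 81; 81−1 = 80
i=4: 80 = 8·9 + 8 (b=9); 9→10: 8·10 + 8 = 88; 88−1 = 87

80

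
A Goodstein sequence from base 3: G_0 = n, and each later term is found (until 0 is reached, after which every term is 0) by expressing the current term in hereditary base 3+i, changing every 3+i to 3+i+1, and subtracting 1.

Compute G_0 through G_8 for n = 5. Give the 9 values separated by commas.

5, 5, 5, 5, 4, 3, 2, 1, 0

G_0 = 5. HB_3(5) = 3 + 2. Bump = 6. G_1 = 5.
G_1 = 5. HB_4(5) = 4 + 1. Bump = 6. G_2 = 5.
G_2 = 5. HB_5(5) = 5. Bump = 6. G_3 = 5.
G_3 = 5. HB_6(5) = 5. Bump = 5. G_4 = 4.
G_4 = 4. HB_7(4) = 4. Bump = 4. G_5 = 3.
G_5 = 3. HB_8(3) = 3. Bump = 3. G_6 = 2.
G_6 = 2. HB_9(2) = 2. Bump = 2. G_7 = 1.
G_7 = 1. HB_10(1) = 1. Bump = 1. G_8 = 0.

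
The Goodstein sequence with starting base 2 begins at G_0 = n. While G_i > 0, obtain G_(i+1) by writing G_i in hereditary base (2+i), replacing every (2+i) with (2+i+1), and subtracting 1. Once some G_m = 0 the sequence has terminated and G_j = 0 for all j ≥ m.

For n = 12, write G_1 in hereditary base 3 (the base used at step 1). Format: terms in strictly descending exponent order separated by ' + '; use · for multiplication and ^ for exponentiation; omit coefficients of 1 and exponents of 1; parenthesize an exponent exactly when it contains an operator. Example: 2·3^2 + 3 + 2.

step 0: 12 = 2^(2 + 1) + 2^2; sub 3 for 2: 3^(3 + 1) + 3^3; = 108; G_1 = 108−1 = 107
step 1: 107 = 3^(3 + 1) + 2·3^2 + 2·3 + 2; sub 4 for 3: 4^(4 + 1) + 2·4^2 + 2·4 + 2; = 1066; G_2 = 1066−1 = 1065

3^(3 + 1) + 2·3^2 + 2·3 + 2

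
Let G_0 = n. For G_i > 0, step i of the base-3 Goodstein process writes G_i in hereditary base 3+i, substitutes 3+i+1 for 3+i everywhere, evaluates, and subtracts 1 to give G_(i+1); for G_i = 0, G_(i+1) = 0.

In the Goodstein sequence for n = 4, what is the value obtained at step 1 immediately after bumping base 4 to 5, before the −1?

[0] 4 ≡ 3 + 1 (base 3). Lift 4: 5. −1: 4.
[1] 4 ≡ 4 (base 4). Lift 5: 5. −1: 4.

5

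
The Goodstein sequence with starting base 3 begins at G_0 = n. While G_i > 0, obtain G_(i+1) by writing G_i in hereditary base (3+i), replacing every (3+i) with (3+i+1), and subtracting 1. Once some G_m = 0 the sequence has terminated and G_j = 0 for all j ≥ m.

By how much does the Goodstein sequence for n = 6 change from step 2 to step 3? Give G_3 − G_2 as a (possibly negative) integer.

0

6 —HB3→ 2·3 —bump→ 2·4 = 8 —(−1)→ 7
7 —HB4→ 4 + 3 —bump→ 5 + 3 = 8 —(−1)→ 7
7 —HB5→ 5 + 2 —bump→ 6 + 2 = 8 —(−1)→ 7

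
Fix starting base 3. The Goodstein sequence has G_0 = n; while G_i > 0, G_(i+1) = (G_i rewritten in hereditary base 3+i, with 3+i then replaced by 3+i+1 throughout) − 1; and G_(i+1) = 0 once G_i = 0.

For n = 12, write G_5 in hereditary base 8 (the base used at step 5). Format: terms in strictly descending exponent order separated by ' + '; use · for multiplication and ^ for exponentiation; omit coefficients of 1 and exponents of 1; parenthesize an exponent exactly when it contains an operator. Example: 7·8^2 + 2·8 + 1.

7·8 + 7

G_0=12  [base 3] 3^2 + 3  →[3↦4]→  4^2 + 4 = 20  −1 ⇒ G_1=19
G_1=19  [base 4] 4^2 + 3  →[4↦5]→  5^2 + 3 = 28  −1 ⇒ G_2=27
G_2=27  [base 5] 5^2 + 2  →[5↦6]→  6^2 + 2 = 38  −1 ⇒ G_3=37
G_3=37  [base 6] 6^2 + 1  →[6↦7]→  7^2 + 1 = 50  −1 ⇒ G_4=49
G_4=49  [base 7] 7^2  →[7↦8]→  8^2 = 64  −1 ⇒ G_5=63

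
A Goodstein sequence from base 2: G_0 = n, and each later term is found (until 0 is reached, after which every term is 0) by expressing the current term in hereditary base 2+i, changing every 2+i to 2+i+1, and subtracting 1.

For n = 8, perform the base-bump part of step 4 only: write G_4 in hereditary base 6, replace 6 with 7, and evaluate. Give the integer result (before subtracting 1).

1647196

[0] 8 ≡ 2^(2 + 1) (base 2). Lift 3: 81. −1: 80.
[1] 80 ≡ 2·3^3 + 2·3^2 + 2·3 + 2 (base 3). Lift 4: 554. −1: 553.
[2] 553 ≡ 2·4^4 + 2·4^2 + 2·4 + 1 (base 4). Lift 5: 6311. −1: 6310.
[3] 6310 ≡ 2·5^5 + 2·5^2 + 2·5 (base 5). Lift 6: 93396. −1: 93395.
[4] 93395 ≡ 2·6^6 + 2·6^2 + 6 + 5 (base 6). Lift 7: 1647196. −1: 1647195.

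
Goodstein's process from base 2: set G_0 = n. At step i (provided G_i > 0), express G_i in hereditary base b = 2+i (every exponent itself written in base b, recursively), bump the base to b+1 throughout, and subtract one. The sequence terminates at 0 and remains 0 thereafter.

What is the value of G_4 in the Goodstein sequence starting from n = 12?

[0] 12 ≡ 2^(2 + 1) + 2^2 (base 2). Lift 3: 108. −1: 107.
[1] 107 ≡ 3^(3 + 1) + 2·3^2 + 2·3 + 2 (base 3). Lift 4: 1066. −1: 1065.
[2] 1065 ≡ 4^(4 + 1) + 2·4^2 + 2·4 + 1 (base 4). Lift 5: 15686. −1: 15685.
[3] 15685 ≡ 5^(5 + 1) + 2·5^2 + 2·5 (base 5). Lift 6: 280020. −1: 280019.
[4] 280019 ≡ 6^(6 + 1) + 2·6^2 + 6 + 5 (base 6). Lift 7: 5764911. −1: 5764910.

280019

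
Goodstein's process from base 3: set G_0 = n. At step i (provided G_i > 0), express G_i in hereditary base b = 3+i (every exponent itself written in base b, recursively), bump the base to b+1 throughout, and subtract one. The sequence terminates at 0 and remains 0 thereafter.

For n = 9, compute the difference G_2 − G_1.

G_0=9  [base 3] 3^2  →[3↦4]→  4^2 = 16  −1 ⇒ G_1=15
G_1=15  [base 4] 3·4 + 3  →[4↦5]→  3·5 + 3 = 18  −1 ⇒ G_2=17

2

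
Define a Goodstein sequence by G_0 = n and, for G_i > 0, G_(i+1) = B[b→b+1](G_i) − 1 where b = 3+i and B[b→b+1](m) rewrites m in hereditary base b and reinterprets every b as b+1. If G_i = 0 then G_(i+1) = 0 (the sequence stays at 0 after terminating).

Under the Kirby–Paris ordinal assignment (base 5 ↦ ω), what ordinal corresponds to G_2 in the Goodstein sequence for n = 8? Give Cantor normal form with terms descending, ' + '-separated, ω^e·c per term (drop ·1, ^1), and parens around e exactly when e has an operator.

ω·2

step 0: 8 = 2·3 + 2; sub 4 for 3: 2·4 + 2; = 10; G_1 = 10−1 = 9
step 1: 9 = 2·4 + 1; sub 5 for 4: 2·5 + 1; = 11; G_2 = 11−1 = 10
step 2: 10 = 2·5; sub 6 for 5: 2·6; = 12; G_3 = 12−1 = 11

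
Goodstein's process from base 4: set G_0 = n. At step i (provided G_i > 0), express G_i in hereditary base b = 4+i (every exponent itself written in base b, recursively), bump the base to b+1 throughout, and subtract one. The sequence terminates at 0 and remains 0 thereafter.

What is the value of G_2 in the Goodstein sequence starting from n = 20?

39

(0) 20|_4 = 4^2 + 4 ↦ 5^2 + 5|_5 = 30 ⇒ 29
(1) 29|_5 = 5^2 + 4 ↦ 6^2 + 4|_6 = 40 ⇒ 39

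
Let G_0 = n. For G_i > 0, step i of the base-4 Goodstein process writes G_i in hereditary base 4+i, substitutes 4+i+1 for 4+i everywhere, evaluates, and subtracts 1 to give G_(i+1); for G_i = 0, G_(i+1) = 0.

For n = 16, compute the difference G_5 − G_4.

3

[0] 16 ≡ 4^2 (base 4). Lift 5: 25. −1: 24.
[1] 24 ≡ 4·5 + 4 (base 5). Lift 6: 28. −1: 27.
[2] 27 ≡ 4·6 + 3 (base 6). Lift 7: 31. −1: 30.
[3] 30 ≡ 4·7 + 2 (base 7). Lift 8: 34. −1: 33.
[4] 33 ≡ 4·8 + 1 (base 8). Lift 9: 37. −1: 36.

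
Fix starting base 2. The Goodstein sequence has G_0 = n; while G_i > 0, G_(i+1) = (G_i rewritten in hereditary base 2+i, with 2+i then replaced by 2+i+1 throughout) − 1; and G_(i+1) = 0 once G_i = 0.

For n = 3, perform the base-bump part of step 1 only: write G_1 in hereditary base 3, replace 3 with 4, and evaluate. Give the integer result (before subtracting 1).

4

base 2: 3 = 2 + 1; at 3: 3 + 1 = 4; next = 3
base 3: 3 = 3; at 4: 4 = 4; next = 3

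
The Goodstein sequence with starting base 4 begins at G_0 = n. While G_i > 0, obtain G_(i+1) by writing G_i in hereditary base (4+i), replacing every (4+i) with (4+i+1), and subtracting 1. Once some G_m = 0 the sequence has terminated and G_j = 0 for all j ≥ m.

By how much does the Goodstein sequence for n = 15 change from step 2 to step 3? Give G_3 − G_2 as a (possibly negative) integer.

2

i=0: 15 = 3·4 + 3 (b=4); 4→5: 3·5 + 3 = 18; 18−1 = 17
i=1: 17 = 3·5 + 2 (b=5); 5→6: 3·6 + 2 = 20; 20−1 = 19
i=2: 19 = 3·6 + 1 (b=6); 6→7: 3·7 + 1 = 22; 22−1 = 21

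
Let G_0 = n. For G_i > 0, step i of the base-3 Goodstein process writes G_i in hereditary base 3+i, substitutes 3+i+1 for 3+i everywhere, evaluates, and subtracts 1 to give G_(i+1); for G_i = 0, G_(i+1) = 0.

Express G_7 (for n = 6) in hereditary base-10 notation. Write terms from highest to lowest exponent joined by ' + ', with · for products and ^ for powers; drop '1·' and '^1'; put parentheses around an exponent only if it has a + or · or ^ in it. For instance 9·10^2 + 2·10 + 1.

5

base 3: 6 = 2·3; at 4: 2·4 = 8; next = 7
base 4: 7 = 4 + 3; at 5: 5 + 3 = 8; next = 7
base 5: 7 = 5 + 2; at 6: 6 + 2 = 8; next = 7
base 6: 7 = 6 + 1; at 7: 7 + 1 = 8; next = 7
base 7: 7 = 7; at 8: 8 = 8; next = 7
base 8: 7 = 7; at 9: 7 = 7; next = 6
base 9: 6 = 6; at 10: 6 = 6; next = 5
base 10: 5 = 5; at 11: 5 = 5; next = 4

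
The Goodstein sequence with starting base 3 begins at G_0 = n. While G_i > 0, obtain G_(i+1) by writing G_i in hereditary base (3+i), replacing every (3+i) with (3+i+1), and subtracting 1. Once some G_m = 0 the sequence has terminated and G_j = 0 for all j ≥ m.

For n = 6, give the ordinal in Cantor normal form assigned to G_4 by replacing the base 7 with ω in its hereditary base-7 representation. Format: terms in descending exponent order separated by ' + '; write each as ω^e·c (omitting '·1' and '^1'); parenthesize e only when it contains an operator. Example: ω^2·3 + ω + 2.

ω

base 3: 6 = 2·3; at 4: 2·4 = 8; next = 7
base 4: 7 = 4 + 3; at 5: 5 + 3 = 8; next = 7
base 5: 7 = 5 + 2; at 6: 6 + 2 = 8; next = 7
base 6: 7 = 6 + 1; at 7: 7 + 1 = 8; next = 7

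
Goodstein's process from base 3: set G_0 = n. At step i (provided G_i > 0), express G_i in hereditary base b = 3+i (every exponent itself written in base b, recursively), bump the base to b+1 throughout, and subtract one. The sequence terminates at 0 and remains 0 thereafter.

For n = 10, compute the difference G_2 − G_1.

10 —HB3→ 3^2 + 1 —bump→ 4^2 + 1 = 17 —(−1)→ 16
16 —HB4→ 4^2 —bump→ 5^2 = 25 —(−1)→ 24

8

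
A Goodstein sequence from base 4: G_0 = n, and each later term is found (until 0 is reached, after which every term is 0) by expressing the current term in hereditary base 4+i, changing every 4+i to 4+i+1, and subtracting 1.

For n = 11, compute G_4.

15

11 —HB4→ 2·4 + 3 —bump→ 2·5 + 3 = 13 —(−1)→ 12
12 —HB5→ 2·5 + 2 —bump→ 2·6 + 2 = 14 —(−1)→ 13
13 —HB6→ 2·6 + 1 —bump→ 2·7 + 1 = 15 —(−1)→ 14
14 —HB7→ 2·7 —bump→ 2·8 = 16 —(−1)→ 15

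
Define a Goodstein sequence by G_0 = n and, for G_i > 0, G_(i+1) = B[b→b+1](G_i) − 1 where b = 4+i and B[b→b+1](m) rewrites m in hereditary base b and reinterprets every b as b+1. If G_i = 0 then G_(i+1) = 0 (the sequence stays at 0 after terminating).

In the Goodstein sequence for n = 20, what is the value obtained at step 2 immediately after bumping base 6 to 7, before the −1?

52

[0] 20 ≡ 4^2 + 4 (base 4). Lift 5: 30. −1: 29.
[1] 29 ≡ 5^2 + 4 (base 5). Lift 6: 40. −1: 39.
[2] 39 ≡ 6^2 + 3 (base 6). Lift 7: 52. −1: 51.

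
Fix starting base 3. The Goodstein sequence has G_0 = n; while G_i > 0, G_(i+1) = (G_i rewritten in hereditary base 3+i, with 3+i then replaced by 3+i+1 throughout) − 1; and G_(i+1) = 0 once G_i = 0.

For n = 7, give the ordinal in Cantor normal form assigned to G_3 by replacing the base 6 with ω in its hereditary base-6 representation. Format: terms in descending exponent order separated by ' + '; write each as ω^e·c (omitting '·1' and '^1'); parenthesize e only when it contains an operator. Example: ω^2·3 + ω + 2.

ω + 3

G_0=7  [base 3] 2·3 + 1  →[3↦4]→  2·4 + 1 = 9  −1 ⇒ G_1=8
G_1=8  [base 4] 2·4  →[4↦5]→  2·5 = 10  −1 ⇒ G_2=9
G_2=9  [base 5] 5 + 4  →[5↦6]→  6 + 4 = 10  −1 ⇒ G_3=9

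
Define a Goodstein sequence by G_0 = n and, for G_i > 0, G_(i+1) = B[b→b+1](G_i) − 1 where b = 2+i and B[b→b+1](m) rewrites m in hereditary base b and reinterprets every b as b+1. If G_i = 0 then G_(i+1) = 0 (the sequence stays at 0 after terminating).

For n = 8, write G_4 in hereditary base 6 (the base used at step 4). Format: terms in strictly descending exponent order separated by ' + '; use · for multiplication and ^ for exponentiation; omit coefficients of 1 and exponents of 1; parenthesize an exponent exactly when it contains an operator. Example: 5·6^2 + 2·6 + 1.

G_0=8  [base 2] 2^(2 + 1)  →[2↦3]→  3^(3 + 1) = 81  −1 ⇒ G_1=80
G_1=80  [base 3] 2·3^3 + 2·3^2 + 2·3 + 2  →[3↦4]→  2·4^4 + 2·4^2 + 2·4 + 2 = 554  −1 ⇒ G_2=553
G_2=553  [base 4] 2·4^4 + 2·4^2 + 2·4 + 1  →[4↦5]→  2·5^5 + 2·5^2 + 2·5 + 1 = 6311  −1 ⇒ G_3=6310
G_3=6310  [base 5] 2·5^5 + 2·5^2 + 2·5  →[5↦6]→  2·6^6 + 2·6^2 + 2·6 = 93396  −1 ⇒ G_4=93395
G_4=93395  [base 6] 2·6^6 + 2·6^2 + 6 + 5  →[6↦7]→  2·7^7 + 2·7^2 + 7 + 5 = 1647196  −1 ⇒ G_5=1647195

2·6^6 + 2·6^2 + 6 + 5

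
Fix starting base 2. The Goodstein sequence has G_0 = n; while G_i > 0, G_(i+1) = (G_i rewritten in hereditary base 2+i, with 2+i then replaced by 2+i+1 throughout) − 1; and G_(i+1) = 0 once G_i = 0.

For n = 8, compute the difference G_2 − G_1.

[0] 8 ≡ 2^(2 + 1) (base 2). Lift 3: 81. −1: 80.
[1] 80 ≡ 2·3^3 + 2·3^2 + 2·3 + 2 (base 3). Lift 4: 554. −1: 553.

473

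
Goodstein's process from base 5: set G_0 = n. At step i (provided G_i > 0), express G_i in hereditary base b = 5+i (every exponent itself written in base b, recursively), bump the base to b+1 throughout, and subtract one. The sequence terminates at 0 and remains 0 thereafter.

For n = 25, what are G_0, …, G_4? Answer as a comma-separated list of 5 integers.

25, 35, 39, 43, 47

25 —HB5→ 5^2 —bump→ 6^2 = 36 —(−1)→ 35
35 —HB6→ 5·6 + 5 —bump→ 5·7 + 5 = 40 —(−1)→ 39
39 —HB7→ 5·7 + 4 —bump→ 5·8 + 4 = 44 —(−1)→ 43
43 —HB8→ 5·8 + 3 —bump→ 5·9 + 3 = 48 —(−1)→ 47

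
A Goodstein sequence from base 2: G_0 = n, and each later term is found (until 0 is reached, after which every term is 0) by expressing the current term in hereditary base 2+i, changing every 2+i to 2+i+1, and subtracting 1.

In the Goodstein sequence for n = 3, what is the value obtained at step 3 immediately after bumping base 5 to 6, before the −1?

2

3 —HB2→ 2 + 1 —bump→ 3 + 1 = 4 —(−1)→ 3
3 —HB3→ 3 —bump→ 4 = 4 —(−1)→ 3
3 —HB4→ 3 —bump→ 3 = 3 —(−1)→ 2
2 —HB5→ 2 —bump→ 2 = 2 —(−1)→ 1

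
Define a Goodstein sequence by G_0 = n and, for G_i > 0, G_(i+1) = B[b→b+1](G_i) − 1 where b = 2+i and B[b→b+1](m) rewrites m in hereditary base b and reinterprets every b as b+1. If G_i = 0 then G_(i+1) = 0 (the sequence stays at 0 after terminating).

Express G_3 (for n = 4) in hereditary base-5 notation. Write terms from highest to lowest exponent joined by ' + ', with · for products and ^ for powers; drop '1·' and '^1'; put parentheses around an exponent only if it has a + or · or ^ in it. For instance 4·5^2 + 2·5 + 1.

[0] 4 ≡ 2^2 (base 2). Lift 3: 27. −1: 26.
[1] 26 ≡ 2·3^2 + 2·3 + 2 (base 3). Lift 4: 42. −1: 41.
[2] 41 ≡ 2·4^2 + 2·4 + 1 (base 4). Lift 5: 61. −1: 60.
[3] 60 ≡ 2·5^2 + 2·5 (base 5). Lift 6: 84. −1: 83.

2·5^2 + 2·5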